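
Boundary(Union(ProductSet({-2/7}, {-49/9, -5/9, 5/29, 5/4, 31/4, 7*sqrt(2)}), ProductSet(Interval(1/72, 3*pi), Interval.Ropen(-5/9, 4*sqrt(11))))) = Union(ProductSet({-2/7}, {-49/9, -5/9, 5/29, 5/4, 31/4, 7*sqrt(2)}), ProductSet({1/72, 3*pi}, Interval(-5/9, 4*sqrt(11))), ProductSet(Interval(1/72, 3*pi), {-5/9, 4*sqrt(11)}))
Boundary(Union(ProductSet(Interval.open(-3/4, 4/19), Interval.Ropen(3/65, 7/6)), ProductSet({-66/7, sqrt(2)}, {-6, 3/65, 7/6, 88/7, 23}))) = Union(ProductSet({-66/7, sqrt(2)}, {-6, 3/65, 7/6, 88/7, 23}), ProductSet({-3/4, 4/19}, Interval(3/65, 7/6)), ProductSet(Interval(-3/4, 4/19), {3/65, 7/6}))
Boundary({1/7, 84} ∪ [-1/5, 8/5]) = {-1/5, 8/5, 84}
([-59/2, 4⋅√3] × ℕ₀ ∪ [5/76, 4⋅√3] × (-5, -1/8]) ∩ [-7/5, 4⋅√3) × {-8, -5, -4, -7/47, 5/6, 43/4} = [5/76, 4⋅√3) × {-4, -7/47}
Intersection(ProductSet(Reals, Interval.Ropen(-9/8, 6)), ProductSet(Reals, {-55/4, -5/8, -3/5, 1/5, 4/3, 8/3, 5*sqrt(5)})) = ProductSet(Reals, {-5/8, -3/5, 1/5, 4/3, 8/3})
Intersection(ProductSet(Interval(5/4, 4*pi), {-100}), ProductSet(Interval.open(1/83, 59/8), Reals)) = ProductSet(Interval.Ropen(5/4, 59/8), {-100})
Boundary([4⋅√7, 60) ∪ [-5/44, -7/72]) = {-5/44, -7/72, 60, 4⋅√7}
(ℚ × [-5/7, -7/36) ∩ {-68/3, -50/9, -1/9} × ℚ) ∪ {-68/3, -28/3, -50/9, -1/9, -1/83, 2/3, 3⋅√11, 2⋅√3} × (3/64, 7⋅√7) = ({-68/3, -50/9, -1/9} × (ℚ ∩ [-5/7, -7/36))) ∪ ({-68/3, -28/3, -50/9, -1/9, -1/83, 2/3, 3⋅√11, 2⋅√3} × (3/64, 7⋅√7))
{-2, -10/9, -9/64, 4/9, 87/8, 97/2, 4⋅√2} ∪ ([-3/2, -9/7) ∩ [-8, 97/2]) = {-2, -10/9, -9/64, 4/9, 87/8, 97/2, 4⋅√2} ∪ [-3/2, -9/7)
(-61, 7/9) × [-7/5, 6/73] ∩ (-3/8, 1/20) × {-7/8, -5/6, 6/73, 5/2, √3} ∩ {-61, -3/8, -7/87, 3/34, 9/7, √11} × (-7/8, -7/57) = {-7/87} × {-5/6}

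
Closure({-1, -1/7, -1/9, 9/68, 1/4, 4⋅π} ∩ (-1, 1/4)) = {-1/7, -1/9, 9/68}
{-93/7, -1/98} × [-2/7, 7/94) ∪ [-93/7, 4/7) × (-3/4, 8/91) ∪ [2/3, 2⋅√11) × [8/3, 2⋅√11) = ([-93/7, 4/7) × (-3/4, 8/91)) ∪ ([2/3, 2⋅√11) × [8/3, 2⋅√11))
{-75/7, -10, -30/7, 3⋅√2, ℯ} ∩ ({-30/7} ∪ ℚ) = {-75/7, -10, -30/7}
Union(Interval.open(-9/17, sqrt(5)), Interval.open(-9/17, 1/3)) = Interval.open(-9/17, sqrt(5))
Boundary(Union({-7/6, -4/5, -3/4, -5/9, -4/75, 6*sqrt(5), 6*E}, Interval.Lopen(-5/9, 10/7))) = {-7/6, -4/5, -3/4, -5/9, 10/7, 6*sqrt(5), 6*E}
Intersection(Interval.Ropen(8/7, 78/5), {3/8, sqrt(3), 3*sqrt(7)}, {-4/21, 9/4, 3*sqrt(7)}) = {3*sqrt(7)}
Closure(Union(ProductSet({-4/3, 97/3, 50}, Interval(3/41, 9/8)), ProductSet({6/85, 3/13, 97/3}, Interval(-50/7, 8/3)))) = Union(ProductSet({-4/3, 97/3, 50}, Interval(3/41, 9/8)), ProductSet({6/85, 3/13, 97/3}, Interval(-50/7, 8/3)))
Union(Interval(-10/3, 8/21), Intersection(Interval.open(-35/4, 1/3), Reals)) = Interval.Lopen(-35/4, 8/21)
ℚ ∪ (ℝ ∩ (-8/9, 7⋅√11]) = ℚ ∪ [-8/9, 7⋅√11]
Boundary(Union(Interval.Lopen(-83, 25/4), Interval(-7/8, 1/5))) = {-83, 25/4}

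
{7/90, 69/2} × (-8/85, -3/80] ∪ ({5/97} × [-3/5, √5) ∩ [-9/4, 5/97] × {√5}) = {7/90, 69/2} × (-8/85, -3/80]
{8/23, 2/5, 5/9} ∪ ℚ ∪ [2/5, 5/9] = ℚ ∪ [2/5, 5/9]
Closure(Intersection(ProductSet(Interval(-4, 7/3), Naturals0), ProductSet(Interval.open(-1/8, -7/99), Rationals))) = ProductSet(Interval(-1/8, -7/99), Naturals0)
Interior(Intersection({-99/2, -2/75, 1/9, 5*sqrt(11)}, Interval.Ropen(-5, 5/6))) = EmptySet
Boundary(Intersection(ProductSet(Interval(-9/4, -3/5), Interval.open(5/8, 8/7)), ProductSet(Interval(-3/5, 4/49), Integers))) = ProductSet({-3/5}, Range(1, 2, 1))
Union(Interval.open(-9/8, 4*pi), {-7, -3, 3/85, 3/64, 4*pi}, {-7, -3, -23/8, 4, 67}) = Union({-7, -3, -23/8, 67}, Interval.Lopen(-9/8, 4*pi))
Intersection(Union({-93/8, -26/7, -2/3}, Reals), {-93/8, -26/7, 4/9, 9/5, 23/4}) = {-93/8, -26/7, 4/9, 9/5, 23/4}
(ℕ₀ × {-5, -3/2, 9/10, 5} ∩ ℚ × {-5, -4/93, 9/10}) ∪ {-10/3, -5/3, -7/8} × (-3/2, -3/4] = (ℕ₀ × {-5, 9/10}) ∪ ({-10/3, -5/3, -7/8} × (-3/2, -3/4])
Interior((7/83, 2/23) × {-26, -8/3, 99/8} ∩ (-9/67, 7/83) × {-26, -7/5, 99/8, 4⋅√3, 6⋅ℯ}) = ∅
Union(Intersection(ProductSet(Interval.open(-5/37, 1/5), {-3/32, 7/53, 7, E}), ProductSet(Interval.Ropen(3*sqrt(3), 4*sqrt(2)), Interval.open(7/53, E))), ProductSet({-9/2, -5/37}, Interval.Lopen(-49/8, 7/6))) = ProductSet({-9/2, -5/37}, Interval.Lopen(-49/8, 7/6))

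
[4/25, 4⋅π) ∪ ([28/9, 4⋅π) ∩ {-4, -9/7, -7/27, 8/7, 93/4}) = [4/25, 4⋅π)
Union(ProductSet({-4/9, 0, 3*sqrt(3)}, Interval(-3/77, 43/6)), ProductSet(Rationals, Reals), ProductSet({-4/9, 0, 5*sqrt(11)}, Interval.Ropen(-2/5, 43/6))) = Union(ProductSet({-4/9, 0, 5*sqrt(11)}, Interval.Ropen(-2/5, 43/6)), ProductSet({-4/9, 0, 3*sqrt(3)}, Interval(-3/77, 43/6)), ProductSet(Rationals, Reals))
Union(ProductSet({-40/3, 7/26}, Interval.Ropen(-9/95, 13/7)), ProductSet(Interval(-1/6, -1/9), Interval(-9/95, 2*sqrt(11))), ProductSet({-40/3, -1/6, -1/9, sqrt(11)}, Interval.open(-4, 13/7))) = Union(ProductSet({-40/3, 7/26}, Interval.Ropen(-9/95, 13/7)), ProductSet({-40/3, -1/6, -1/9, sqrt(11)}, Interval.open(-4, 13/7)), ProductSet(Interval(-1/6, -1/9), Interval(-9/95, 2*sqrt(11))))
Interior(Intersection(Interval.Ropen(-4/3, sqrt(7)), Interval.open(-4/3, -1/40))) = Interval.open(-4/3, -1/40)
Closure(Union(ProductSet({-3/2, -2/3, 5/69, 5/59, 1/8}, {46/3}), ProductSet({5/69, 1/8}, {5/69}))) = Union(ProductSet({5/69, 1/8}, {5/69}), ProductSet({-3/2, -2/3, 5/69, 5/59, 1/8}, {46/3}))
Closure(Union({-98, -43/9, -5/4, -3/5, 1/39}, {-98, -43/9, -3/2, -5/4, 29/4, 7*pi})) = {-98, -43/9, -3/2, -5/4, -3/5, 1/39, 29/4, 7*pi}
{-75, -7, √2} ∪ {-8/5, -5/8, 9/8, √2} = {-75, -7, -8/5, -5/8, 9/8, √2}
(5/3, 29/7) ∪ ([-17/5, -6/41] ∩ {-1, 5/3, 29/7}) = {-1} ∪ (5/3, 29/7)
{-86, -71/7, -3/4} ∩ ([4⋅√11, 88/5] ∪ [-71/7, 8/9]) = {-71/7, -3/4}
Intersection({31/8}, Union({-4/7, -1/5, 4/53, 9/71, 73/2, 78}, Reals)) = {31/8}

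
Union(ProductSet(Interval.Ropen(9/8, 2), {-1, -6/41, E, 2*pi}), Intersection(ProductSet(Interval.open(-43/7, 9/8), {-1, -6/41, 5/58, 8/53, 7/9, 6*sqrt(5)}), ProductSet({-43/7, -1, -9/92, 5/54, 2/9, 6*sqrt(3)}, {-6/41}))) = Union(ProductSet({-1, -9/92, 5/54, 2/9}, {-6/41}), ProductSet(Interval.Ropen(9/8, 2), {-1, -6/41, E, 2*pi}))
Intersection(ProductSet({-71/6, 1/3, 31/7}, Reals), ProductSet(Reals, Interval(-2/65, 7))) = ProductSet({-71/6, 1/3, 31/7}, Interval(-2/65, 7))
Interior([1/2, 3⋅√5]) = (1/2, 3⋅√5)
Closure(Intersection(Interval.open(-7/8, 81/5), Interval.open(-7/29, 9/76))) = Interval(-7/29, 9/76)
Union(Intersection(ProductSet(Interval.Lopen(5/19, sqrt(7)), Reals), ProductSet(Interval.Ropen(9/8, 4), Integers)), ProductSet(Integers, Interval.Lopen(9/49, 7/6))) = Union(ProductSet(Integers, Interval.Lopen(9/49, 7/6)), ProductSet(Interval(9/8, sqrt(7)), Integers))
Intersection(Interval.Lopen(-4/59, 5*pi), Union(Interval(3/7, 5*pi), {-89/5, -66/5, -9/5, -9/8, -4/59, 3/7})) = Interval(3/7, 5*pi)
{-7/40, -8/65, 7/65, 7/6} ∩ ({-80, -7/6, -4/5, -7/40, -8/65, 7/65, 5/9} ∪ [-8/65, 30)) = {-7/40, -8/65, 7/65, 7/6}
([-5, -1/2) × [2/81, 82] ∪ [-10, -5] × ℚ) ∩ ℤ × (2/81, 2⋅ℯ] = ({-5, -4, …, -1} × (2/81, 2⋅ℯ]) ∪ ({-10, -9, …, -5} × (ℚ ∩ (2/81, 2⋅ℯ]))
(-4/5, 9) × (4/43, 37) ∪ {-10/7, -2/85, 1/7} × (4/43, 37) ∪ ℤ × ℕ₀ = (ℤ × ℕ₀) ∪ (({-10/7} ∪ (-4/5, 9)) × (4/43, 37))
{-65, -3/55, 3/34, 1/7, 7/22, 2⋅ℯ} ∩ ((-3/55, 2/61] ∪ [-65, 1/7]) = {-65, -3/55, 3/34, 1/7}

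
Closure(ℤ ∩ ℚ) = ℤ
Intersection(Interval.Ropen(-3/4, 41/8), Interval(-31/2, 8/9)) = Interval(-3/4, 8/9)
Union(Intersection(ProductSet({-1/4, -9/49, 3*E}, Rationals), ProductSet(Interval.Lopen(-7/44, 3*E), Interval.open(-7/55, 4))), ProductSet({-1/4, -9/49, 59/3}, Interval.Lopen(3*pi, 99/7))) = Union(ProductSet({3*E}, Intersection(Interval.open(-7/55, 4), Rationals)), ProductSet({-1/4, -9/49, 59/3}, Interval.Lopen(3*pi, 99/7)))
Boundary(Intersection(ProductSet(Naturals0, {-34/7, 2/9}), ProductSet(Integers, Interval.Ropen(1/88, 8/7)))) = ProductSet(Naturals0, {2/9})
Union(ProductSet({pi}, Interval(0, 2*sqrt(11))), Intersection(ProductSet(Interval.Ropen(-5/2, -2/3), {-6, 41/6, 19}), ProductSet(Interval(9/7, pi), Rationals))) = ProductSet({pi}, Interval(0, 2*sqrt(11)))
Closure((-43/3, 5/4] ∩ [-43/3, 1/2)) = [-43/3, 1/2]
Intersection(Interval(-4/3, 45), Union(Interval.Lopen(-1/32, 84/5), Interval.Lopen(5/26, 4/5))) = Interval.Lopen(-1/32, 84/5)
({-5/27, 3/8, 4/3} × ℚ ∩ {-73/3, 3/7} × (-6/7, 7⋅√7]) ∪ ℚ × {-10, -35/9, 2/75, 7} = ℚ × {-10, -35/9, 2/75, 7}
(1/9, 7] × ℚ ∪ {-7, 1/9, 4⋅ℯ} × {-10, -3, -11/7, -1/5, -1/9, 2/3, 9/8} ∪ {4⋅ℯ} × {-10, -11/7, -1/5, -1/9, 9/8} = ((1/9, 7] × ℚ) ∪ ({-7, 1/9, 4⋅ℯ} × {-10, -3, -11/7, -1/5, -1/9, 2/3, 9/8})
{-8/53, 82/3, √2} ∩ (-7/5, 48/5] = {-8/53, √2}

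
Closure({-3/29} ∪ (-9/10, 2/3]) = [-9/10, 2/3]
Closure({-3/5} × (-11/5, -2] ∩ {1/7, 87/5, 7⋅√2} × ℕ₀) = ∅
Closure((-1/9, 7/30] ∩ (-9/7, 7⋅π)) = [-1/9, 7/30]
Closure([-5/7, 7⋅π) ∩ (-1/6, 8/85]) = [-1/6, 8/85]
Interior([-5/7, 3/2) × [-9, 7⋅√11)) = (-5/7, 3/2) × (-9, 7⋅√11)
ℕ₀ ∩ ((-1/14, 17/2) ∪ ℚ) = ℕ₀ ∪ {0, 1, …, 8}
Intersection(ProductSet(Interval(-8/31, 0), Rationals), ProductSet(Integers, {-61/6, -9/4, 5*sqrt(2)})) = ProductSet(Range(0, 1, 1), {-61/6, -9/4})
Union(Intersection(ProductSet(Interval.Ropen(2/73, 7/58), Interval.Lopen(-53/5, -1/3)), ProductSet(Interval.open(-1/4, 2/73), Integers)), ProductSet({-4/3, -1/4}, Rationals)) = ProductSet({-4/3, -1/4}, Rationals)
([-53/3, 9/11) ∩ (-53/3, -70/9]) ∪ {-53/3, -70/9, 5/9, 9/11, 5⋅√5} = [-53/3, -70/9] ∪ {5/9, 9/11, 5⋅√5}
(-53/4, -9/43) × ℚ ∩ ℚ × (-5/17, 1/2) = (ℚ ∩ (-53/4, -9/43)) × (ℚ ∩ (-5/17, 1/2))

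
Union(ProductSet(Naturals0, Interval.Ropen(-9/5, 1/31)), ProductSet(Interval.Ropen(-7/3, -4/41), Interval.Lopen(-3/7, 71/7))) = Union(ProductSet(Interval.Ropen(-7/3, -4/41), Interval.Lopen(-3/7, 71/7)), ProductSet(Naturals0, Interval.Ropen(-9/5, 1/31)))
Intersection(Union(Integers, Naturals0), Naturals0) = Naturals0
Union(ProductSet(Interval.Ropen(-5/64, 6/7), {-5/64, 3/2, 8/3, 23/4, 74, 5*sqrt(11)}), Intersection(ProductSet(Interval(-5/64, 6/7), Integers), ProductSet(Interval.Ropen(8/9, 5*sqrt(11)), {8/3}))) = ProductSet(Interval.Ropen(-5/64, 6/7), {-5/64, 3/2, 8/3, 23/4, 74, 5*sqrt(11)})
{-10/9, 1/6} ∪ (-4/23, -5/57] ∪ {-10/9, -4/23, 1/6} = {-10/9, 1/6} ∪ [-4/23, -5/57]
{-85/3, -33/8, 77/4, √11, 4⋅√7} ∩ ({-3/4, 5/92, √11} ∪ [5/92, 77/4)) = {√11, 4⋅√7}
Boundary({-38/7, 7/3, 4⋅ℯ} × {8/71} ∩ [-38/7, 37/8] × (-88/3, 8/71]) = {-38/7, 7/3} × {8/71}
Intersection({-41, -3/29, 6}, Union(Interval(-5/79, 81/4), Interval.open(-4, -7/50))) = {6}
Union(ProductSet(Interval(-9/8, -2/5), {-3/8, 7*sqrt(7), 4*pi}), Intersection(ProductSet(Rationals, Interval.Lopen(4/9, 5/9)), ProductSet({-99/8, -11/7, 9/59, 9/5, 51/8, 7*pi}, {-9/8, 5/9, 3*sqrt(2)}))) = Union(ProductSet({-99/8, -11/7, 9/59, 9/5, 51/8}, {5/9}), ProductSet(Interval(-9/8, -2/5), {-3/8, 7*sqrt(7), 4*pi}))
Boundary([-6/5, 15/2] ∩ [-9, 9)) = {-6/5, 15/2}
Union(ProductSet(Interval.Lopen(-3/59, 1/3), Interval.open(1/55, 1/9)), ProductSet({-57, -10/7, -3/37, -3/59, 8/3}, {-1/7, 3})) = Union(ProductSet({-57, -10/7, -3/37, -3/59, 8/3}, {-1/7, 3}), ProductSet(Interval.Lopen(-3/59, 1/3), Interval.open(1/55, 1/9)))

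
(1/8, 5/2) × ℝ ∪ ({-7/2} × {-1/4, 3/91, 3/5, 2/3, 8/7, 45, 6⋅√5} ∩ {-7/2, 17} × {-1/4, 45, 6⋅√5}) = ((1/8, 5/2) × ℝ) ∪ ({-7/2} × {-1/4, 45, 6⋅√5})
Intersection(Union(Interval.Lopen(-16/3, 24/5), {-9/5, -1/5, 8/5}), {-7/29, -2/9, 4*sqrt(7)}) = {-7/29, -2/9}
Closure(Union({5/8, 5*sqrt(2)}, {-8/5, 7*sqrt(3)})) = {-8/5, 5/8, 5*sqrt(2), 7*sqrt(3)}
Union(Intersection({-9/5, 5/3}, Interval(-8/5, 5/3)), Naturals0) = Union({5/3}, Naturals0)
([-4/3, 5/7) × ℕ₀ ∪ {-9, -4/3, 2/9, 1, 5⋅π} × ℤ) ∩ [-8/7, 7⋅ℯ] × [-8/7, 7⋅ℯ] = ([-8/7, 5/7) × {0, 1, …, 19}) ∪ ({2/9, 1, 5⋅π} × {-1, 0, …, 19})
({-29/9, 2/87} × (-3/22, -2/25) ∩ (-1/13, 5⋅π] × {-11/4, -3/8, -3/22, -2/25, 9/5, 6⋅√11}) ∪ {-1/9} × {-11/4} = {-1/9} × {-11/4}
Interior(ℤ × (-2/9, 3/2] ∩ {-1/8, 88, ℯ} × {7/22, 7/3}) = ∅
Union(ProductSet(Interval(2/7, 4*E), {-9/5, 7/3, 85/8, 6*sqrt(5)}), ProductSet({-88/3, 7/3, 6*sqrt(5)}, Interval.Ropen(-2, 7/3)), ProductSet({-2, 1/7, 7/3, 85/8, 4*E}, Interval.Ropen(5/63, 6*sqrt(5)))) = Union(ProductSet({-88/3, 7/3, 6*sqrt(5)}, Interval.Ropen(-2, 7/3)), ProductSet({-2, 1/7, 7/3, 85/8, 4*E}, Interval.Ropen(5/63, 6*sqrt(5))), ProductSet(Interval(2/7, 4*E), {-9/5, 7/3, 85/8, 6*sqrt(5)}))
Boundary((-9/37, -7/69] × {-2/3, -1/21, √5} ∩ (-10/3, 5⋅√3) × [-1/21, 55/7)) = [-9/37, -7/69] × {-1/21, √5}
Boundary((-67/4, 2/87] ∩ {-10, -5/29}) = {-10, -5/29}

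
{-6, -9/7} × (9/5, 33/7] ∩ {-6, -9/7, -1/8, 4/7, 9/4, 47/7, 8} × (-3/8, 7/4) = ∅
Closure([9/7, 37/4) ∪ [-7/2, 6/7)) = [-7/2, 6/7] ∪ [9/7, 37/4]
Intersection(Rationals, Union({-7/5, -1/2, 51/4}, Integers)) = Union({-7/5, -1/2, 51/4}, Integers)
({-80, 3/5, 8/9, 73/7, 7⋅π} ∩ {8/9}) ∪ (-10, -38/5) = (-10, -38/5) ∪ {8/9}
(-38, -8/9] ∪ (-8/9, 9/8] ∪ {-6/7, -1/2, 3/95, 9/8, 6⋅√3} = (-38, 9/8] ∪ {6⋅√3}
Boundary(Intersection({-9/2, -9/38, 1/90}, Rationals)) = {-9/2, -9/38, 1/90}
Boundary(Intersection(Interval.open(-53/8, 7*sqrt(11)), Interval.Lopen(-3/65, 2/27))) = {-3/65, 2/27}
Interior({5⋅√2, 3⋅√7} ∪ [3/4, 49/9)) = (3/4, 49/9)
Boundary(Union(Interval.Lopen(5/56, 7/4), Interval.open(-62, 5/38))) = {-62, 7/4}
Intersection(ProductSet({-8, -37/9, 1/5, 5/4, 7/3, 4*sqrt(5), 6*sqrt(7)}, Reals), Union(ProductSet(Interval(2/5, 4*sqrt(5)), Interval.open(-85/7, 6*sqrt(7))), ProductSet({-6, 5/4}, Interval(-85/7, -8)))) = Union(ProductSet({5/4}, Interval(-85/7, -8)), ProductSet({5/4, 7/3, 4*sqrt(5)}, Interval.open(-85/7, 6*sqrt(7))))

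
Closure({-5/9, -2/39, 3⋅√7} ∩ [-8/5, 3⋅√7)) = {-5/9, -2/39}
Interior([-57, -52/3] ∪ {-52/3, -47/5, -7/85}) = (-57, -52/3)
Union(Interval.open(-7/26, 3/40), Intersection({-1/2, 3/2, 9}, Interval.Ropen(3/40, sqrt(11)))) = Union({3/2}, Interval.open(-7/26, 3/40))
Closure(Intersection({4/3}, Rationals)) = {4/3}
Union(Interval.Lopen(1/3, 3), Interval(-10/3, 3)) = Interval(-10/3, 3)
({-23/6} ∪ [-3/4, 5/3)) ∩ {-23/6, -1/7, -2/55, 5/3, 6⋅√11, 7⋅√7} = {-23/6, -1/7, -2/55}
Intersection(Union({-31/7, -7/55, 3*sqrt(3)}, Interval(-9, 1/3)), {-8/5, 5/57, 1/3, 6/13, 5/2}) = {-8/5, 5/57, 1/3}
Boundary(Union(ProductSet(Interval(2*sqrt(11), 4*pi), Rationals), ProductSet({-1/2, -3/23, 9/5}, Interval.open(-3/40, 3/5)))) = Union(ProductSet({-1/2, -3/23, 9/5}, Interval(-3/40, 3/5)), ProductSet(Interval(2*sqrt(11), 4*pi), Reals))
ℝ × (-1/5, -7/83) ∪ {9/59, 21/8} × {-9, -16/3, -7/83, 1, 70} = (ℝ × (-1/5, -7/83)) ∪ ({9/59, 21/8} × {-9, -16/3, -7/83, 1, 70})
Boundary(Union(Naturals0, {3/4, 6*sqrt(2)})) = Union({3/4, 6*sqrt(2)}, Naturals0)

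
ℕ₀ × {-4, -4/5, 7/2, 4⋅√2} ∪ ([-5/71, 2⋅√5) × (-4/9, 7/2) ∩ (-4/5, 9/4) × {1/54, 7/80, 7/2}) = ([-5/71, 9/4) × {1/54, 7/80}) ∪ (ℕ₀ × {-4, -4/5, 7/2, 4⋅√2})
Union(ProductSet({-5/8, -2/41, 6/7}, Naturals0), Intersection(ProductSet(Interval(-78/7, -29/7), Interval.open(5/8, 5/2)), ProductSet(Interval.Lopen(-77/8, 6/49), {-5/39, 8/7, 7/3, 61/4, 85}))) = Union(ProductSet({-5/8, -2/41, 6/7}, Naturals0), ProductSet(Interval.Lopen(-77/8, -29/7), {8/7, 7/3}))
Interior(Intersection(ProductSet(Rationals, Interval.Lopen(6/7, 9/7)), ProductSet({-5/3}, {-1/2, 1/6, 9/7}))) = EmptySet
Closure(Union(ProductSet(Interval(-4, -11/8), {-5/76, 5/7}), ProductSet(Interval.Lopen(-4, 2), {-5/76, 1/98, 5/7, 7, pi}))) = ProductSet(Interval(-4, 2), {-5/76, 1/98, 5/7, 7, pi})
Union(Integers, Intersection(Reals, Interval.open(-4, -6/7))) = Union(Integers, Interval.Ropen(-4, -6/7))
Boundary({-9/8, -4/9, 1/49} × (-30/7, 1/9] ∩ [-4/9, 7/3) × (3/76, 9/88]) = {-4/9, 1/49} × [3/76, 9/88]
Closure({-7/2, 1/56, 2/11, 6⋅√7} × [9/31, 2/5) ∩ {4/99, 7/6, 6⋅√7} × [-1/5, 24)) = {6⋅√7} × [9/31, 2/5]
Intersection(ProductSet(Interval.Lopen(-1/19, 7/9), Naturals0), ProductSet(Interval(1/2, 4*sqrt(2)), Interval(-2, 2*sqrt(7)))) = ProductSet(Interval(1/2, 7/9), Range(0, 6, 1))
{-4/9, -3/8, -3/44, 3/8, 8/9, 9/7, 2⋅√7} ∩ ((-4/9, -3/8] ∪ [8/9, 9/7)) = {-3/8, 8/9}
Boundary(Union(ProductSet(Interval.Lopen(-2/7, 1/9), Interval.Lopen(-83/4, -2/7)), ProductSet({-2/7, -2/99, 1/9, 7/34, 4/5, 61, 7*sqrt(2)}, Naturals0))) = Union(ProductSet({-2/7, 1/9}, Interval(-83/4, -2/7)), ProductSet({-2/7, 1/9, 7/34, 4/5, 61, 7*sqrt(2)}, Naturals0), ProductSet({-2/7, -2/99, 1/9, 7/34, 4/5, 61, 7*sqrt(2)}, Complement(Naturals0, Interval.open(-83/4, -2/7))), ProductSet(Interval(-2/7, 1/9), {-83/4, -2/7}))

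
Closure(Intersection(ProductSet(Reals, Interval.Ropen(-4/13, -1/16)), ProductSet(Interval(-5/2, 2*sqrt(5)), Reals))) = ProductSet(Interval(-5/2, 2*sqrt(5)), Interval(-4/13, -1/16))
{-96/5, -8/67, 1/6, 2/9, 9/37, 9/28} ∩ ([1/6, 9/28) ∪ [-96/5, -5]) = {-96/5, 1/6, 2/9, 9/37}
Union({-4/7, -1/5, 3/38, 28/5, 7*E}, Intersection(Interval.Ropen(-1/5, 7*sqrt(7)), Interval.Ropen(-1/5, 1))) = Union({-4/7, 28/5, 7*E}, Interval.Ropen(-1/5, 1))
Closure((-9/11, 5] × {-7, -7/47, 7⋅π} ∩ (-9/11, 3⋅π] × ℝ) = [-9/11, 5] × {-7, -7/47, 7⋅π}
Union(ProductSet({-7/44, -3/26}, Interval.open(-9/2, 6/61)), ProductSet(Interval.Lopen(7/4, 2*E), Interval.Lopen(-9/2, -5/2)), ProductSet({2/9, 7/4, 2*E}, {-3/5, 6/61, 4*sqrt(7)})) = Union(ProductSet({-7/44, -3/26}, Interval.open(-9/2, 6/61)), ProductSet({2/9, 7/4, 2*E}, {-3/5, 6/61, 4*sqrt(7)}), ProductSet(Interval.Lopen(7/4, 2*E), Interval.Lopen(-9/2, -5/2)))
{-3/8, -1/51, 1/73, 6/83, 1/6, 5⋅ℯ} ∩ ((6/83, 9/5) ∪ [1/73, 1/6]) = {1/73, 6/83, 1/6}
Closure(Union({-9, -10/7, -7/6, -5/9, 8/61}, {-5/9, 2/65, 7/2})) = {-9, -10/7, -7/6, -5/9, 2/65, 8/61, 7/2}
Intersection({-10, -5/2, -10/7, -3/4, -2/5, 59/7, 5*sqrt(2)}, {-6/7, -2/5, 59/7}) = {-2/5, 59/7}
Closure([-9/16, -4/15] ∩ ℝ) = [-9/16, -4/15]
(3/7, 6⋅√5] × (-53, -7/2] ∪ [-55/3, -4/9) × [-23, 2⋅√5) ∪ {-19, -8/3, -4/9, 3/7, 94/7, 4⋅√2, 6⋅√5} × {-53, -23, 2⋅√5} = ([-55/3, -4/9) × [-23, 2⋅√5)) ∪ ((3/7, 6⋅√5] × (-53, -7/2]) ∪ ({-19, -8/3, -4/9, 3/7, 94/7, 4⋅√2, 6⋅√5} × {-53, -23, 2⋅√5})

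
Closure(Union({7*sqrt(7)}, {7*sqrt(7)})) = {7*sqrt(7)}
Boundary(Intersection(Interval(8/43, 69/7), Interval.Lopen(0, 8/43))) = {8/43}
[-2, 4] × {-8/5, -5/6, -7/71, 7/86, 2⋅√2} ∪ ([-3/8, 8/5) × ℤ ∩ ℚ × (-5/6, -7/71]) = [-2, 4] × {-8/5, -5/6, -7/71, 7/86, 2⋅√2}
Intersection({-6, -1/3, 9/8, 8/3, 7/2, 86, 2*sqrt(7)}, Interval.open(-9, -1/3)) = {-6}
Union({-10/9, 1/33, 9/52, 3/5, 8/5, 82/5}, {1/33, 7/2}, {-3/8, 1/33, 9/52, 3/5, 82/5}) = {-10/9, -3/8, 1/33, 9/52, 3/5, 8/5, 7/2, 82/5}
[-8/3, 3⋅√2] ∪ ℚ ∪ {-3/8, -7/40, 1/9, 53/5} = ℚ ∪ [-8/3, 3⋅√2]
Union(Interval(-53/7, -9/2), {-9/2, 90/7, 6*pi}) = Union({90/7, 6*pi}, Interval(-53/7, -9/2))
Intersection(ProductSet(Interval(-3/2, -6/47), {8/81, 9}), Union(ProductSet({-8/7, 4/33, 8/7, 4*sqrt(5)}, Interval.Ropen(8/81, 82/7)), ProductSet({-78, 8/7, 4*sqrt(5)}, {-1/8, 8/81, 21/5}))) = ProductSet({-8/7}, {8/81, 9})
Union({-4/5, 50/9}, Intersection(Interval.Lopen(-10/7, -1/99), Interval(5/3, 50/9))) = {-4/5, 50/9}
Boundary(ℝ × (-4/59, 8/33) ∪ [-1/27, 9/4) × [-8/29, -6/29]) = ({-1/27, 9/4} × [-8/29, -6/29]) ∪ ((-∞, ∞) × {-4/59, 8/33}) ∪ ([-1/27, 9/4] × {-8/29, -6/29})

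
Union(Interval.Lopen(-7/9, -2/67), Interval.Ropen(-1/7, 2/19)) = Interval.open(-7/9, 2/19)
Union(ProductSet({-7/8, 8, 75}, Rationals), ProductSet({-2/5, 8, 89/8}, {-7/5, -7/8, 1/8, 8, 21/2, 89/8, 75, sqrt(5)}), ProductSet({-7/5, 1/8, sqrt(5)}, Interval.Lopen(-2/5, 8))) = Union(ProductSet({-7/5, 1/8, sqrt(5)}, Interval.Lopen(-2/5, 8)), ProductSet({-7/8, 8, 75}, Rationals), ProductSet({-2/5, 8, 89/8}, {-7/5, -7/8, 1/8, 8, 21/2, 89/8, 75, sqrt(5)}))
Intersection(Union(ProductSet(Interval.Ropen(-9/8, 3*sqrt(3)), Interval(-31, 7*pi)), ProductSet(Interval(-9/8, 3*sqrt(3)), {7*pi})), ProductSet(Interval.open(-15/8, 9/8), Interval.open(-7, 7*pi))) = ProductSet(Interval.Ropen(-9/8, 9/8), Interval.open(-7, 7*pi))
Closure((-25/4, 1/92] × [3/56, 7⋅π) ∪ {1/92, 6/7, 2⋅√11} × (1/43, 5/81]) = ({-25/4, 1/92} × [3/56, 7⋅π]) ∪ ([-25/4, 1/92] × {3/56, 7⋅π}) ∪ ((-25/4, 1/92] × [3/56, 7⋅π)) ∪ ({1/92, 6/7, 2⋅√11} × [1/43, 5/81])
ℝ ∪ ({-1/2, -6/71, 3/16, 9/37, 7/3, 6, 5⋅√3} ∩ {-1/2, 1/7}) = ℝ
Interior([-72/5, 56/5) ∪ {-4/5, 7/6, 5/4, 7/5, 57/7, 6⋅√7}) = (-72/5, 56/5)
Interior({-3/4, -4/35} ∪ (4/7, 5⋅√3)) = (4/7, 5⋅√3)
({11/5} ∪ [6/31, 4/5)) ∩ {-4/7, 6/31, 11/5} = {6/31, 11/5}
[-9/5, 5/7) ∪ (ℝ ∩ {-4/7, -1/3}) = [-9/5, 5/7)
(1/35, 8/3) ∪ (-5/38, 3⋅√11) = (-5/38, 3⋅√11)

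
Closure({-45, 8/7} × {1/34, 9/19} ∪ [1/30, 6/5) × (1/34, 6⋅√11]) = ({-45, 8/7} × {1/34, 9/19}) ∪ ({1/30, 6/5} × [1/34, 6⋅√11]) ∪ ([1/30, 6/5] × {1/34, 6⋅√11}) ∪ ([1/30, 6/5) × (1/34, 6⋅√11])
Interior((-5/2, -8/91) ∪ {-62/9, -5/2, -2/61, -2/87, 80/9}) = (-5/2, -8/91)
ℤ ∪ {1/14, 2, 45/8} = ℤ ∪ {1/14, 45/8}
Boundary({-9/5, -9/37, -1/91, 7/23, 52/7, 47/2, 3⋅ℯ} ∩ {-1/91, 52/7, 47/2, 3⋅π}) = {-1/91, 52/7, 47/2}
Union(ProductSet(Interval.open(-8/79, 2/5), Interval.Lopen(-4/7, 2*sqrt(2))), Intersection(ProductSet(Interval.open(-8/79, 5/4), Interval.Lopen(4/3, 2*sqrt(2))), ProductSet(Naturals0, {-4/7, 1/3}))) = ProductSet(Interval.open(-8/79, 2/5), Interval.Lopen(-4/7, 2*sqrt(2)))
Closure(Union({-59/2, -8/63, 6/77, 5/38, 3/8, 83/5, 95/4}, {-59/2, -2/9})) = {-59/2, -2/9, -8/63, 6/77, 5/38, 3/8, 83/5, 95/4}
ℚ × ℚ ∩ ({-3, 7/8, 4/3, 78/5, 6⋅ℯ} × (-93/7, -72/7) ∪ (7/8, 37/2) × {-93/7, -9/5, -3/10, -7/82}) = ({-3, 7/8, 4/3, 78/5} × (ℚ ∩ (-93/7, -72/7))) ∪ ((ℚ ∩ (7/8, 37/2)) × {-93/7, -9/5, -3/10, -7/82})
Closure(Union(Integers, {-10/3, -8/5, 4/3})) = Union({-10/3, -8/5, 4/3}, Integers)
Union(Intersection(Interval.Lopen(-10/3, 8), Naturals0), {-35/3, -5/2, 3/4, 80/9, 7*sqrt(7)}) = Union({-35/3, -5/2, 3/4, 80/9, 7*sqrt(7)}, Range(0, 9, 1))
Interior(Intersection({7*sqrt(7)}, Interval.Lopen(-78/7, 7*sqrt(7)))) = EmptySet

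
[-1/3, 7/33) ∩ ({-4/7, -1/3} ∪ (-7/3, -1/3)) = {-1/3}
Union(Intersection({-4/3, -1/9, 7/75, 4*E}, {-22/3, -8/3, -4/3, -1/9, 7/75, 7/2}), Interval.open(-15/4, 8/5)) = Interval.open(-15/4, 8/5)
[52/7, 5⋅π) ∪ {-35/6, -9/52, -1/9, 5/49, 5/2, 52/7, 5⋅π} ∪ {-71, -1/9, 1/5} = {-71, -35/6, -9/52, -1/9, 5/49, 1/5, 5/2} ∪ [52/7, 5⋅π]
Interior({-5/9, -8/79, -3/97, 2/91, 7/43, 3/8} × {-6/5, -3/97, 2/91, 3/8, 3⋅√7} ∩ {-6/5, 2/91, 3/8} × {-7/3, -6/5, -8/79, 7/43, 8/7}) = ∅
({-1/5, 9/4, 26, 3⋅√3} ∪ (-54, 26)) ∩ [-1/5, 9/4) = [-1/5, 9/4)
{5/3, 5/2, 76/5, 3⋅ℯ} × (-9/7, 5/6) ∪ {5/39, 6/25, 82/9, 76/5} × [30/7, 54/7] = ({5/39, 6/25, 82/9, 76/5} × [30/7, 54/7]) ∪ ({5/3, 5/2, 76/5, 3⋅ℯ} × (-9/7, 5/6))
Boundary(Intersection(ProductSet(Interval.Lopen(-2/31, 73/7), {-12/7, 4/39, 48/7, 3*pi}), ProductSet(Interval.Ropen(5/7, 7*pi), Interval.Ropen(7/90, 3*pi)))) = ProductSet(Interval(5/7, 73/7), {4/39, 48/7})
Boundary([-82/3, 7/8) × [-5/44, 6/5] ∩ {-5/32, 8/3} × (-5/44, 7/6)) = {-5/32} × [-5/44, 7/6]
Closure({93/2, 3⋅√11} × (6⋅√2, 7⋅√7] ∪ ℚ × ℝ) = ℝ × ℝ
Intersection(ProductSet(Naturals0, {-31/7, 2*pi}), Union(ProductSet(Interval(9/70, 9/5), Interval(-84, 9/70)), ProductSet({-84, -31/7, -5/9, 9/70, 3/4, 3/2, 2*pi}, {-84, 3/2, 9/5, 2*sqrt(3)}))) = ProductSet(Range(1, 2, 1), {-31/7})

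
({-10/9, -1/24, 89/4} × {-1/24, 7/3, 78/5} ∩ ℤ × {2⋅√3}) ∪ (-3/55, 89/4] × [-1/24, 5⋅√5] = (-3/55, 89/4] × [-1/24, 5⋅√5]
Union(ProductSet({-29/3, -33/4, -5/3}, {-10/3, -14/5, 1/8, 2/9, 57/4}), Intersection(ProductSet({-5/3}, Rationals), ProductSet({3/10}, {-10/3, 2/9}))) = ProductSet({-29/3, -33/4, -5/3}, {-10/3, -14/5, 1/8, 2/9, 57/4})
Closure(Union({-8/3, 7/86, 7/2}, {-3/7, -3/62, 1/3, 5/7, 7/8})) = {-8/3, -3/7, -3/62, 7/86, 1/3, 5/7, 7/8, 7/2}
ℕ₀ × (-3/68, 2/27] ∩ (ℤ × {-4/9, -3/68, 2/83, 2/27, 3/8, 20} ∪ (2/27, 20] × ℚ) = (ℕ₀ × {2/83, 2/27}) ∪ ({1, 2, …, 20} × (ℚ ∩ (-3/68, 2/27]))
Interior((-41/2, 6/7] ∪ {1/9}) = (-41/2, 6/7)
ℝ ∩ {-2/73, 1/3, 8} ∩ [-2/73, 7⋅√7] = {-2/73, 1/3, 8}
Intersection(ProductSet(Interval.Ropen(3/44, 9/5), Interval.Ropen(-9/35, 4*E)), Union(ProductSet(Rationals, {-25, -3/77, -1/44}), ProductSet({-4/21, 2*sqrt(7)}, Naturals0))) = ProductSet(Intersection(Interval.Ropen(3/44, 9/5), Rationals), {-3/77, -1/44})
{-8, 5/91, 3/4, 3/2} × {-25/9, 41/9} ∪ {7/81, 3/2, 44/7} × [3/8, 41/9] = ({-8, 5/91, 3/4, 3/2} × {-25/9, 41/9}) ∪ ({7/81, 3/2, 44/7} × [3/8, 41/9])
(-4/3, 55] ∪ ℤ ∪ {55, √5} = ℤ ∪ (-4/3, 55]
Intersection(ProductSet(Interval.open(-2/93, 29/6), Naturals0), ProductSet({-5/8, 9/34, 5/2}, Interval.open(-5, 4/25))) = ProductSet({9/34, 5/2}, Range(0, 1, 1))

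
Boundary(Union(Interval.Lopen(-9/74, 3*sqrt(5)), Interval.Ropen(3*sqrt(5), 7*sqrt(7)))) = {-9/74, 7*sqrt(7)}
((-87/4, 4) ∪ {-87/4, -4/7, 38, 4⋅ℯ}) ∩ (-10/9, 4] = (-10/9, 4)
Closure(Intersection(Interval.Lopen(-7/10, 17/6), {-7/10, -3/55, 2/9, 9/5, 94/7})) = {-3/55, 2/9, 9/5}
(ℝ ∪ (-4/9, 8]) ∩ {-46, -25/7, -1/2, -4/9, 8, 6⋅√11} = {-46, -25/7, -1/2, -4/9, 8, 6⋅√11}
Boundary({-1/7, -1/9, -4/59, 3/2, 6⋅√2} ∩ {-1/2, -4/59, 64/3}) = {-4/59}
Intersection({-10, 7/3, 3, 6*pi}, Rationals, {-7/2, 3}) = {3}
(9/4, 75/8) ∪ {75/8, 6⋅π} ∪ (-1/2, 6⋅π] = (-1/2, 6⋅π]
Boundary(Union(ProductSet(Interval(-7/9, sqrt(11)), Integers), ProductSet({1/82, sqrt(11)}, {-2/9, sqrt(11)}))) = Union(ProductSet({1/82, sqrt(11)}, {-2/9, sqrt(11)}), ProductSet(Interval(-7/9, sqrt(11)), Integers))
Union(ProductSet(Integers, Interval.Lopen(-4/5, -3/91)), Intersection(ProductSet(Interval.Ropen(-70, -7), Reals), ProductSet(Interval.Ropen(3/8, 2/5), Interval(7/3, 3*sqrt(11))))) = ProductSet(Integers, Interval.Lopen(-4/5, -3/91))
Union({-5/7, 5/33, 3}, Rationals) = Rationals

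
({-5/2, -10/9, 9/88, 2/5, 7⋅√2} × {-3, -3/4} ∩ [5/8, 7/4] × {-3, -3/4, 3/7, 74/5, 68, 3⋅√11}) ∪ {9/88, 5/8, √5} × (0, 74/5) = {9/88, 5/8, √5} × (0, 74/5)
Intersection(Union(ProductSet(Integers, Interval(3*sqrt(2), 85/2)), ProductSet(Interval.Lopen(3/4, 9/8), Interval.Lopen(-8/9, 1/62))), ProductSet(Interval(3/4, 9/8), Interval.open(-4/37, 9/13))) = ProductSet(Interval.Lopen(3/4, 9/8), Interval.Lopen(-4/37, 1/62))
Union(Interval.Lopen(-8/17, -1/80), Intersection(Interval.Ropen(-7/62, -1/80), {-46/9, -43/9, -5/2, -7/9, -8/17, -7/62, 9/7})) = Interval.Lopen(-8/17, -1/80)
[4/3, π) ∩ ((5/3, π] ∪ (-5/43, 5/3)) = [4/3, 5/3) ∪ (5/3, π)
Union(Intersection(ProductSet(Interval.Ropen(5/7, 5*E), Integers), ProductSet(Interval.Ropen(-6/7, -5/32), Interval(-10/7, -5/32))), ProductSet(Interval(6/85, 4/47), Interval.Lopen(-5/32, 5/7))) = ProductSet(Interval(6/85, 4/47), Interval.Lopen(-5/32, 5/7))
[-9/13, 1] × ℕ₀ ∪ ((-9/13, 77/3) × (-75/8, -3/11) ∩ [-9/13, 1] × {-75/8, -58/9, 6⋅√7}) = ([-9/13, 1] × ℕ₀) ∪ ((-9/13, 1] × {-58/9})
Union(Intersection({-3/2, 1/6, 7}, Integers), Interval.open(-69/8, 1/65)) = Union({7}, Interval.open(-69/8, 1/65))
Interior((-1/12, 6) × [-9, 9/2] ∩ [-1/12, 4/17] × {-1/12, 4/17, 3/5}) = ∅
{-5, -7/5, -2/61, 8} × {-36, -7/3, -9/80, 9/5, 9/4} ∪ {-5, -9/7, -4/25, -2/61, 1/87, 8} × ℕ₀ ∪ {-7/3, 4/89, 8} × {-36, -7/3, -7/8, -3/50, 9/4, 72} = ({-5, -9/7, -4/25, -2/61, 1/87, 8} × ℕ₀) ∪ ({-7/3, 4/89, 8} × {-36, -7/3, -7/8, -3/50, 9/4, 72}) ∪ ({-5, -7/5, -2/61, 8} × {-36, -7/3, -9/80, 9/5, 9/4})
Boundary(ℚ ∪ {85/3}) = ℝ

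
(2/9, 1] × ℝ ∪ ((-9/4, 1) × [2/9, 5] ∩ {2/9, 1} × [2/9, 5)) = ((2/9, 1] × ℝ) ∪ ({2/9} × [2/9, 5))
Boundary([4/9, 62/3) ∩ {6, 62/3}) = {6}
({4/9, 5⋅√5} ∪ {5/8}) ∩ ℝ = {4/9, 5/8, 5⋅√5}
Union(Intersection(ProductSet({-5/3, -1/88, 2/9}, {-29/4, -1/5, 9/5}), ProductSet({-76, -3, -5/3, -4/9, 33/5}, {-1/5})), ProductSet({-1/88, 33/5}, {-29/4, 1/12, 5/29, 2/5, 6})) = Union(ProductSet({-5/3}, {-1/5}), ProductSet({-1/88, 33/5}, {-29/4, 1/12, 5/29, 2/5, 6}))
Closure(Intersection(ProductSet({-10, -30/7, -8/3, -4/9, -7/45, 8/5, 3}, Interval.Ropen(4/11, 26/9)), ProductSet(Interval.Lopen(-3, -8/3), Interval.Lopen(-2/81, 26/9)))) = ProductSet({-8/3}, Interval(4/11, 26/9))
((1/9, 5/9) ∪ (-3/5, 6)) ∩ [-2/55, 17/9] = [-2/55, 17/9]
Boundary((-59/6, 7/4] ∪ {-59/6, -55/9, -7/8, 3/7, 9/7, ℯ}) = {-59/6, 7/4, ℯ}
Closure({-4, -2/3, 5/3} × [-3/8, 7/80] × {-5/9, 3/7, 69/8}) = {-4, -2/3, 5/3} × [-3/8, 7/80] × {-5/9, 3/7, 69/8}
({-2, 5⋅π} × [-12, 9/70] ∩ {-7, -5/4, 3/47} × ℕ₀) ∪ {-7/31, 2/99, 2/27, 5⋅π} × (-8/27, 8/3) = {-7/31, 2/99, 2/27, 5⋅π} × (-8/27, 8/3)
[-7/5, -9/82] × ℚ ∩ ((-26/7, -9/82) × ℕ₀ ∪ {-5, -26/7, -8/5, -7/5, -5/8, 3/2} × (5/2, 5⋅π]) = ([-7/5, -9/82) × ℕ₀) ∪ ({-7/5, -5/8} × (ℚ ∩ (5/2, 5⋅π]))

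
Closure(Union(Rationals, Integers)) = Reals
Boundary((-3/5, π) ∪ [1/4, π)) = {-3/5, π}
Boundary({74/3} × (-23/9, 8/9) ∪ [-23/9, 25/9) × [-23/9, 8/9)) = ([-23/9, 25/9] × {-23/9, 8/9}) ∪ ({-23/9, 25/9, 74/3} × [-23/9, 8/9])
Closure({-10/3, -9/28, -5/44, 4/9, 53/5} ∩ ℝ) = {-10/3, -9/28, -5/44, 4/9, 53/5}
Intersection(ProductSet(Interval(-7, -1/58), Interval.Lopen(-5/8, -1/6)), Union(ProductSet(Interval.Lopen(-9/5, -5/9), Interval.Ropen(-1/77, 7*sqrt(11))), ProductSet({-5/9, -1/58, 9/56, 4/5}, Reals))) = ProductSet({-5/9, -1/58}, Interval.Lopen(-5/8, -1/6))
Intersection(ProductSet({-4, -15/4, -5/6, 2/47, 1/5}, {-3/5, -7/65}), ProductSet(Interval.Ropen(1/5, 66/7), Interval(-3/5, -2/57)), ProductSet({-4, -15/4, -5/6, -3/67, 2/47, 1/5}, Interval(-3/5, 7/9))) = ProductSet({1/5}, {-3/5, -7/65})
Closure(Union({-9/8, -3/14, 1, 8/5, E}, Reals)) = Reals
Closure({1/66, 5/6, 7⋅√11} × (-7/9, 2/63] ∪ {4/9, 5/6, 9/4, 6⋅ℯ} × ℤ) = ({4/9, 5/6, 9/4, 6⋅ℯ} × ℤ) ∪ ({1/66, 5/6, 7⋅√11} × [-7/9, 2/63])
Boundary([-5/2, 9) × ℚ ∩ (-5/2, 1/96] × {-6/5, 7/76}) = [-5/2, 1/96] × {-6/5, 7/76}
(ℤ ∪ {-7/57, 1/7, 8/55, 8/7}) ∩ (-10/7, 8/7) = {-1, 0, 1} ∪ {-7/57, 1/7, 8/55}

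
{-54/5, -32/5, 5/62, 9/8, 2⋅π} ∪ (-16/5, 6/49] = {-54/5, -32/5, 9/8, 2⋅π} ∪ (-16/5, 6/49]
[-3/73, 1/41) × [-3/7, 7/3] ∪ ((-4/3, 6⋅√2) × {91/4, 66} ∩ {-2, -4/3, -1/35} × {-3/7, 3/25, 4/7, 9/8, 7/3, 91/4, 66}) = ({-1/35} × {91/4, 66}) ∪ ([-3/73, 1/41) × [-3/7, 7/3])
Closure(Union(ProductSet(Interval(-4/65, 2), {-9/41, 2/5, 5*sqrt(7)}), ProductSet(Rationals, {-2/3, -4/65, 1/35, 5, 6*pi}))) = Union(ProductSet(Interval(-4/65, 2), {-9/41, 2/5, 5*sqrt(7)}), ProductSet(Reals, {-2/3, -4/65, 1/35, 5, 6*pi}))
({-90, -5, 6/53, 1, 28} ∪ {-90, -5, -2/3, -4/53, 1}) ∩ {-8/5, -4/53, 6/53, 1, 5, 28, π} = {-4/53, 6/53, 1, 28}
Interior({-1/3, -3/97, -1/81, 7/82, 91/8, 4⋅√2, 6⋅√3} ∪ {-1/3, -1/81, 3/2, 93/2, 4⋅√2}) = ∅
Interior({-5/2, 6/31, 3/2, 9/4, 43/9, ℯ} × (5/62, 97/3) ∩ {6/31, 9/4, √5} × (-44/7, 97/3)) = ∅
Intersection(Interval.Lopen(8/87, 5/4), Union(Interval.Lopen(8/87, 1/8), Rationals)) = Union(Intersection(Interval.Lopen(8/87, 5/4), Rationals), Interval.Lopen(8/87, 1/8))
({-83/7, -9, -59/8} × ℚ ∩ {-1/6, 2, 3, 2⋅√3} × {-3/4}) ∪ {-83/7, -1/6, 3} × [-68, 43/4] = {-83/7, -1/6, 3} × [-68, 43/4]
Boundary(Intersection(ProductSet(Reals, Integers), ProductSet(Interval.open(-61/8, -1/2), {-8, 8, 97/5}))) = ProductSet(Interval(-61/8, -1/2), {-8, 8})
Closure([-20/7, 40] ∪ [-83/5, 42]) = [-83/5, 42]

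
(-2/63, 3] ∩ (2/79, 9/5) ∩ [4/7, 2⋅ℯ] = [4/7, 9/5)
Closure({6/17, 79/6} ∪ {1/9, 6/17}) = {1/9, 6/17, 79/6}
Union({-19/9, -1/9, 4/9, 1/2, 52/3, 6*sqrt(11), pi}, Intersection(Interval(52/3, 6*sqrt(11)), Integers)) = Union({-19/9, -1/9, 4/9, 1/2, 52/3, 6*sqrt(11), pi}, Range(18, 20, 1))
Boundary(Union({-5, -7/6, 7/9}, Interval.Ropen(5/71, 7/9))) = {-5, -7/6, 5/71, 7/9}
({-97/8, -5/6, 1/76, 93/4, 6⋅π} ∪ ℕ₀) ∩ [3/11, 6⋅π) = {1, 2, …, 18}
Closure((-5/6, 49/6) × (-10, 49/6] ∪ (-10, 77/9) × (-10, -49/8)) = ([-10, 77/9] × {-10}) ∪ ({-10, 77/9} × [-10, -49/8]) ∪ ([-5/6, 49/6] × {-10, 49/6}) ∪ ((-10, 77/9) × (-10, -49/8)) ∪ ((-5/6, 49/6) × (-10, 49/6]) ∪ ({-5/6, 49/6} × ({-10} ∪ [-49/8, 49/6])) ∪ (([-10, -5/6] ∪ [49/6, 77/9]) × {-10, -49/8})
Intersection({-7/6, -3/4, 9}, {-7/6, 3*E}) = {-7/6}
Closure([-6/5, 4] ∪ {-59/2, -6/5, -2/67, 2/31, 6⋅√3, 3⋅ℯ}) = {-59/2, 6⋅√3, 3⋅ℯ} ∪ [-6/5, 4]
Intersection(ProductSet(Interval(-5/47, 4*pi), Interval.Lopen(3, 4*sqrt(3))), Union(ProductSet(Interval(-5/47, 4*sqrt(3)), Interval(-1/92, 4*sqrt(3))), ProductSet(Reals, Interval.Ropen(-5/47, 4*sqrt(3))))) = Union(ProductSet(Interval(-5/47, 4*sqrt(3)), Interval.Lopen(3, 4*sqrt(3))), ProductSet(Interval(-5/47, 4*pi), Interval.open(3, 4*sqrt(3))))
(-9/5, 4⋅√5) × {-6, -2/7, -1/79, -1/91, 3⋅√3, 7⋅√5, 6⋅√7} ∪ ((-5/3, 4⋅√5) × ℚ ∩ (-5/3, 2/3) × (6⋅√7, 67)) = ((-5/3, 2/3) × (ℚ ∩ (6⋅√7, 67))) ∪ ((-9/5, 4⋅√5) × {-6, -2/7, -1/79, -1/91, 3⋅√3, 7⋅√5, 6⋅√7})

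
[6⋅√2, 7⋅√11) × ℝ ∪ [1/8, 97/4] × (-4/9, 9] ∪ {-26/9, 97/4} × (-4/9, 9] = (({-26/9} ∪ [1/8, 97/4]) × (-4/9, 9]) ∪ ([6⋅√2, 7⋅√11) × ℝ)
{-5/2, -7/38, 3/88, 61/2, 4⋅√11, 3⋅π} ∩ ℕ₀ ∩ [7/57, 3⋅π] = ∅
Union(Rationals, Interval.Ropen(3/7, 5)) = Union(Interval(3/7, 5), Rationals)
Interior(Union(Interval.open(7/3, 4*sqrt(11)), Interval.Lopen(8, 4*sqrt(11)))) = Interval.open(7/3, 4*sqrt(11))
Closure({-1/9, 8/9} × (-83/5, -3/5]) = {-1/9, 8/9} × [-83/5, -3/5]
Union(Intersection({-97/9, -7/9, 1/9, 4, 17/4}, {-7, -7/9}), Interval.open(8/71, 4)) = Union({-7/9}, Interval.open(8/71, 4))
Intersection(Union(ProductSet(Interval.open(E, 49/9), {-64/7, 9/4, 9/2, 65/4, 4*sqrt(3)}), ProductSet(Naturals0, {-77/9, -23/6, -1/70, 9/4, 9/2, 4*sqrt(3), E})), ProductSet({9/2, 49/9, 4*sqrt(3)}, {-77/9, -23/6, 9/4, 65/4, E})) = ProductSet({9/2}, {9/4, 65/4})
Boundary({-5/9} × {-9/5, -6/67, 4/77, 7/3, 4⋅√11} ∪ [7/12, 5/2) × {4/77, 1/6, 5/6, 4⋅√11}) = ({-5/9} × {-9/5, -6/67, 4/77, 7/3, 4⋅√11}) ∪ ([7/12, 5/2] × {4/77, 1/6, 5/6, 4⋅√11})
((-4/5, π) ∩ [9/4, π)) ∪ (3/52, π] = (3/52, π]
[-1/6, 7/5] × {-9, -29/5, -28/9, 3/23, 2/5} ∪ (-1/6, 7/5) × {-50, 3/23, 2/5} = ((-1/6, 7/5) × {-50, 3/23, 2/5}) ∪ ([-1/6, 7/5] × {-9, -29/5, -28/9, 3/23, 2/5})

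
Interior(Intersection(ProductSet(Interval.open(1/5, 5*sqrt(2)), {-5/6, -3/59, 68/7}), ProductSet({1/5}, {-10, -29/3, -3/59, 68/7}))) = EmptySet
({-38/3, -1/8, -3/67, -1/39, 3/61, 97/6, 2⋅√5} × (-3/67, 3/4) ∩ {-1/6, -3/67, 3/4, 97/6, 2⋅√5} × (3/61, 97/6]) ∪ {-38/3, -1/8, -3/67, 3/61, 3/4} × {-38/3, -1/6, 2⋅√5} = ({-3/67, 97/6, 2⋅√5} × (3/61, 3/4)) ∪ ({-38/3, -1/8, -3/67, 3/61, 3/4} × {-38/3, -1/6, 2⋅√5})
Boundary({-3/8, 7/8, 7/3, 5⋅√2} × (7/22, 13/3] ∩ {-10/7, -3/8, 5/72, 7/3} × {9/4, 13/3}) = {-3/8, 7/3} × {9/4, 13/3}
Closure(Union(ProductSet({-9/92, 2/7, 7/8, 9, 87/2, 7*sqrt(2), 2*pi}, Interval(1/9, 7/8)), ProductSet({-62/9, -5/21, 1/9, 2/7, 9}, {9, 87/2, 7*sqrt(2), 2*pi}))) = Union(ProductSet({-62/9, -5/21, 1/9, 2/7, 9}, {9, 87/2, 7*sqrt(2), 2*pi}), ProductSet({-9/92, 2/7, 7/8, 9, 87/2, 7*sqrt(2), 2*pi}, Interval(1/9, 7/8)))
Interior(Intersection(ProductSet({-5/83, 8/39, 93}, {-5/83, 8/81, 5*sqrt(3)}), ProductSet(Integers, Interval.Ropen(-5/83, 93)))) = EmptySet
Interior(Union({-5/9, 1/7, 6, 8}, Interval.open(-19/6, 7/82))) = Interval.open(-19/6, 7/82)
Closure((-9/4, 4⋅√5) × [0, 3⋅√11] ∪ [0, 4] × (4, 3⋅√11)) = [-9/4, 4⋅√5] × [0, 3⋅√11]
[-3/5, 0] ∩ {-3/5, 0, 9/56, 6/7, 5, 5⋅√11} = {-3/5, 0}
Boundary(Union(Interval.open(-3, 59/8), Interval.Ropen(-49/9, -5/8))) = {-49/9, 59/8}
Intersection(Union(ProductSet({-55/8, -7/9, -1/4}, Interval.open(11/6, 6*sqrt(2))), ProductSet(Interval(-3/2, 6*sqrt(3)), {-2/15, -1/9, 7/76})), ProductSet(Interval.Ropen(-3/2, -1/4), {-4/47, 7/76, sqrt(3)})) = ProductSet(Interval.Ropen(-3/2, -1/4), {7/76})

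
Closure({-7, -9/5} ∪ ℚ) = ℝ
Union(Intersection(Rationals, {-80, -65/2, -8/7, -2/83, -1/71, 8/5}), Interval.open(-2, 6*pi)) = Union({-80, -65/2}, Interval.open(-2, 6*pi))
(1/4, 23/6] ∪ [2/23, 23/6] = [2/23, 23/6]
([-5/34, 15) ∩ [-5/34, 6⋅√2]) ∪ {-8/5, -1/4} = {-8/5, -1/4} ∪ [-5/34, 6⋅√2]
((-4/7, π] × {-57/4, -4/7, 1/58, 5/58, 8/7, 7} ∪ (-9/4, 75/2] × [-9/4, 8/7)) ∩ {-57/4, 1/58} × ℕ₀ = {1/58} × ({0, 1} ∪ {7})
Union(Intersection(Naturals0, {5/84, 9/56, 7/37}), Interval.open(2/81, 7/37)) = Interval.open(2/81, 7/37)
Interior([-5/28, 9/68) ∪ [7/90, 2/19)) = (-5/28, 9/68)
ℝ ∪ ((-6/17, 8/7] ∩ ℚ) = ℝ ∪ (ℚ ∩ (-6/17, 8/7])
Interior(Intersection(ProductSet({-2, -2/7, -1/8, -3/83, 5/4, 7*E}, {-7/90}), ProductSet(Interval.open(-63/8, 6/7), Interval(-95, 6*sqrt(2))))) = EmptySet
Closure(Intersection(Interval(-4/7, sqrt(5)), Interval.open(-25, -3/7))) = Interval(-4/7, -3/7)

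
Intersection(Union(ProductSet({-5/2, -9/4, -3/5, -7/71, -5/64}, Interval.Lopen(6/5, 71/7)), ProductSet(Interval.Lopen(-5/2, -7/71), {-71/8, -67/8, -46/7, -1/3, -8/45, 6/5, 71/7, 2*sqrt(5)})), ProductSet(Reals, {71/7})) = ProductSet(Union({-5/64}, Interval(-5/2, -7/71)), {71/7})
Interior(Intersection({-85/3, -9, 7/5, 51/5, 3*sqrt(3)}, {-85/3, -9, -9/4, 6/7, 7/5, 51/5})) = EmptySet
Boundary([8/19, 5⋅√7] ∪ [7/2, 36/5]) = {8/19, 5⋅√7}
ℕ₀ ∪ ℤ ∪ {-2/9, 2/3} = ℤ ∪ {-2/9, 2/3}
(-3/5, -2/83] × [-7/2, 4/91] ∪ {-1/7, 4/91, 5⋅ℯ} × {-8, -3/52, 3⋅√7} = ((-3/5, -2/83] × [-7/2, 4/91]) ∪ ({-1/7, 4/91, 5⋅ℯ} × {-8, -3/52, 3⋅√7})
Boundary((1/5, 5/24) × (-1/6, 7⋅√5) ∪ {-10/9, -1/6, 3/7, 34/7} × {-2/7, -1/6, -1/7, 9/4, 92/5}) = ({-10/9, -1/6, 3/7, 34/7} × {-2/7, -1/6, -1/7, 9/4, 92/5}) ∪ ({1/5, 5/24} × [-1/6, 7⋅√5]) ∪ ([1/5, 5/24] × {-1/6, 7⋅√5})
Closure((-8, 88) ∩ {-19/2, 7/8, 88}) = {7/8}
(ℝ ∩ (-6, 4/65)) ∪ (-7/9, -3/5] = (-6, 4/65)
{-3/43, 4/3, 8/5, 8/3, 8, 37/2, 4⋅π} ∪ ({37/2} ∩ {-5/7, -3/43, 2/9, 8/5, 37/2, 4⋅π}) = {-3/43, 4/3, 8/5, 8/3, 8, 37/2, 4⋅π}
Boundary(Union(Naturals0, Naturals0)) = Naturals0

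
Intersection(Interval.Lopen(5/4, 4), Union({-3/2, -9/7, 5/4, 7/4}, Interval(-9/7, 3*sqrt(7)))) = Interval.Lopen(5/4, 4)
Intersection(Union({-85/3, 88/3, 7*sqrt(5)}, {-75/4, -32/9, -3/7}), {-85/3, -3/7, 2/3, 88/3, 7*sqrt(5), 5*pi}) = {-85/3, -3/7, 88/3, 7*sqrt(5)}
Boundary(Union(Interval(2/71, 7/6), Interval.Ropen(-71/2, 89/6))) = {-71/2, 89/6}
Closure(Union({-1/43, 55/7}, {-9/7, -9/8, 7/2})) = {-9/7, -9/8, -1/43, 7/2, 55/7}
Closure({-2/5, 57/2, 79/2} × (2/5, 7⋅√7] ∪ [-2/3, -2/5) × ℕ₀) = ([-2/3, -2/5] × ℕ₀) ∪ ({-2/5, 57/2, 79/2} × [2/5, 7⋅√7])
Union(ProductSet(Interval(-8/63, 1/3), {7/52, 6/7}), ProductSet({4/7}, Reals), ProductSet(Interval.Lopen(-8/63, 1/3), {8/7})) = Union(ProductSet({4/7}, Reals), ProductSet(Interval(-8/63, 1/3), {7/52, 6/7}), ProductSet(Interval.Lopen(-8/63, 1/3), {8/7}))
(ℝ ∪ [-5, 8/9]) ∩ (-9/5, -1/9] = (-9/5, -1/9]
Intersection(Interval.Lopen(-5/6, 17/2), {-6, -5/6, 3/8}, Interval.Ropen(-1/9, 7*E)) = {3/8}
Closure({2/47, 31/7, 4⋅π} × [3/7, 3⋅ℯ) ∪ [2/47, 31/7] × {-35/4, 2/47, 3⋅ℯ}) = ([2/47, 31/7] × {-35/4, 2/47, 3⋅ℯ}) ∪ ({2/47, 31/7, 4⋅π} × [3/7, 3⋅ℯ])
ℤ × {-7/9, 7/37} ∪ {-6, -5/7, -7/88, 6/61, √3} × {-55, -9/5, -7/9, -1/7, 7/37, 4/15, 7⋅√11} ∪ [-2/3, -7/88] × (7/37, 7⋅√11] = (ℤ × {-7/9, 7/37}) ∪ ([-2/3, -7/88] × (7/37, 7⋅√11]) ∪ ({-6, -5/7, -7/88, 6/61, √3} × {-55, -9/5, -7/9, -1/7, 7/37, 4/15, 7⋅√11})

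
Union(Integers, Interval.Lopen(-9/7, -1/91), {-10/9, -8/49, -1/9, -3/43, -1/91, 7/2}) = Union({7/2}, Integers, Interval.Lopen(-9/7, -1/91))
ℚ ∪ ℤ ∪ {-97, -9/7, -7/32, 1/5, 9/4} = ℚ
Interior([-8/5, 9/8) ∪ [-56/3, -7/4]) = (-56/3, -7/4) ∪ (-8/5, 9/8)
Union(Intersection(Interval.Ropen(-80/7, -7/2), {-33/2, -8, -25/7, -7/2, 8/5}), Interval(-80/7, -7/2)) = Interval(-80/7, -7/2)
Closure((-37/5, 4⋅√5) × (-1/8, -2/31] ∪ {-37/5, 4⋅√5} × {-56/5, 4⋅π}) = ([-37/5, 4⋅√5] × {-1/8, -2/31}) ∪ ((-37/5, 4⋅√5) × (-1/8, -2/31]) ∪ ({-37/5, 4⋅√5} × ({-56/5, 4⋅π} ∪ [-1/8, -2/31]))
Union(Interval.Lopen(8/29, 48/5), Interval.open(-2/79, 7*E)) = Interval.open(-2/79, 7*E)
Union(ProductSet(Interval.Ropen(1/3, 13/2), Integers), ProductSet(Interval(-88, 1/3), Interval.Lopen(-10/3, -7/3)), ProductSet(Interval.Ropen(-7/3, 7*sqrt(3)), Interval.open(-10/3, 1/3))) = Union(ProductSet(Interval(-88, 1/3), Interval.Lopen(-10/3, -7/3)), ProductSet(Interval.Ropen(-7/3, 7*sqrt(3)), Interval.open(-10/3, 1/3)), ProductSet(Interval.Ropen(1/3, 13/2), Integers))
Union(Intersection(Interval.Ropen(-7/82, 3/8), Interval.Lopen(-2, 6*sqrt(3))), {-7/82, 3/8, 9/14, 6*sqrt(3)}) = Union({9/14, 6*sqrt(3)}, Interval(-7/82, 3/8))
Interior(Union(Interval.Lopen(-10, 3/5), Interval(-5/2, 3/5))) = Interval.open(-10, 3/5)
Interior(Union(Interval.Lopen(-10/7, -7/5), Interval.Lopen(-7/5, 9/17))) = Interval.open(-10/7, 9/17)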